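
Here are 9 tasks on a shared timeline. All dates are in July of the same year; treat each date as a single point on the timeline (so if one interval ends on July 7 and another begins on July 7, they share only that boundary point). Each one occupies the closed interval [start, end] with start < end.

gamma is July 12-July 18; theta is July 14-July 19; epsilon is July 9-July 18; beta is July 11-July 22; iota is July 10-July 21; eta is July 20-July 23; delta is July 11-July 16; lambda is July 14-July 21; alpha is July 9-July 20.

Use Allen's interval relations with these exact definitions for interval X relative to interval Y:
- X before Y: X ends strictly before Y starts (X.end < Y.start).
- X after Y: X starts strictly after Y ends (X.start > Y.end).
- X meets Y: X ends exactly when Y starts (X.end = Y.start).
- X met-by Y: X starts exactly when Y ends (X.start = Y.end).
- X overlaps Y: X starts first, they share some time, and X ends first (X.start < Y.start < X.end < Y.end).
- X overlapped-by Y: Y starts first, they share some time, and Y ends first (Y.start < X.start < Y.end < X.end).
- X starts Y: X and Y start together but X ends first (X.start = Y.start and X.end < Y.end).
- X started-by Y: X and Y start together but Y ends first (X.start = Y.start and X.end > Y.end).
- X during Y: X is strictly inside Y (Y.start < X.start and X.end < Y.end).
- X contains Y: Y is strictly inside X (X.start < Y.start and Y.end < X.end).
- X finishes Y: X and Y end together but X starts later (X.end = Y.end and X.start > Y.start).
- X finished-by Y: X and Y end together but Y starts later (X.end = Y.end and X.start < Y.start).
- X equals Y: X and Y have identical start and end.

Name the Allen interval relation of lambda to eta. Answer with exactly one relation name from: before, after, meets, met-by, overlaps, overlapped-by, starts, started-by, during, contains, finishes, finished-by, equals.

overlaps

lambda = [July 14, July 21]; eta = [July 20, July 23].
Compare endpoints: lambda.start < eta.start, lambda.start < eta.end, lambda.end > eta.start, lambda.end < eta.end.
That pattern is 'overlaps'.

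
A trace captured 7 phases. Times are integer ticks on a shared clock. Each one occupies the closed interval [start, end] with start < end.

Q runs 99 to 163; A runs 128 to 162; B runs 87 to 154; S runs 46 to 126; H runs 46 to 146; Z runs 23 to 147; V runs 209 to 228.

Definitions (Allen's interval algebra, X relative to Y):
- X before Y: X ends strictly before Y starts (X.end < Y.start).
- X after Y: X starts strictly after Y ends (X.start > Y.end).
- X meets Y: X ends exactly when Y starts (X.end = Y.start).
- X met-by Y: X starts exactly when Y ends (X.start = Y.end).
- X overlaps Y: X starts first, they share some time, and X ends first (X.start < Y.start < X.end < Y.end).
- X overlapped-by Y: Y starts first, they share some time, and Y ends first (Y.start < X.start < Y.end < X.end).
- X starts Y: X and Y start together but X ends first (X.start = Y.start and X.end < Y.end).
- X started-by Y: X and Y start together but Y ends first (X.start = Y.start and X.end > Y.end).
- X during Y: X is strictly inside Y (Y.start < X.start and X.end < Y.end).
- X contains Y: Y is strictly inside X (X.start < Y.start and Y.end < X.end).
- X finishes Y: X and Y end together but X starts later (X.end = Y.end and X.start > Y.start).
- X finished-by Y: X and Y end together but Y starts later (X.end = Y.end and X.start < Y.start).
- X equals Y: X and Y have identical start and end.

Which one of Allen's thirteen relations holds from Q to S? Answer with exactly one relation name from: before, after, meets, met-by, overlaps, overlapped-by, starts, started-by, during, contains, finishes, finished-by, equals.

Q = [99, 163]; S = [46, 126].
Compare endpoints: Q.start > S.start, Q.start < S.end, Q.end > S.start, Q.end > S.end.
That pattern is 'overlapped-by'.

overlapped-by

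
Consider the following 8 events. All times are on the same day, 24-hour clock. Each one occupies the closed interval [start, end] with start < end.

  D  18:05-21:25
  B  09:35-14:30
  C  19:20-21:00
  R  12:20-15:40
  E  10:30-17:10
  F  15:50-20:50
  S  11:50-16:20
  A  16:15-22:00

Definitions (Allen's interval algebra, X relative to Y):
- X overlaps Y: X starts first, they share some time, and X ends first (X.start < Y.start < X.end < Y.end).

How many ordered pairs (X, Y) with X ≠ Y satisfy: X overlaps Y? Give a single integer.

10

Checking all 56 ordered pairs for relation 'overlaps'; matching pairs in alphabetical order:
(B, E): B overlaps E ✓
(B, R): B overlaps R ✓
(B, S): B overlaps S ✓
(E, A): E overlaps A ✓
(E, F): E overlaps F ✓
(F, A): F overlaps A ✓
(F, C): F overlaps C ✓
(F, D): F overlaps D ✓
(S, A): S overlaps A ✓
(S, F): S overlaps F ✓
Count: 10.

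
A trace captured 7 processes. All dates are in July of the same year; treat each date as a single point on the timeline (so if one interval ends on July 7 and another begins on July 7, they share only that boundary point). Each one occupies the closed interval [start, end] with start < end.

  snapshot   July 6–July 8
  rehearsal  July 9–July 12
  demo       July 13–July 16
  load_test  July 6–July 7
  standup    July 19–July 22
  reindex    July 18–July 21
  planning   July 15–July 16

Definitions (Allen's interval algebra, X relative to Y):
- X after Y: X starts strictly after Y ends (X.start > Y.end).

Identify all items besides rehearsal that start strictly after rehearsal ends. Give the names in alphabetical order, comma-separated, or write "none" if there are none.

Target rehearsal = [July 9, July 12].
demo [July 13, July 16] → after → yes.
load_test [July 6, July 7] → before → no.
planning [July 15, July 16] → after → yes.
reindex [July 18, July 21] → after → yes.
snapshot [July 6, July 8] → before → no.
standup [July 19, July 22] → after → yes.
Result: demo, planning, reindex, standup.

demo, planning, reindex, standup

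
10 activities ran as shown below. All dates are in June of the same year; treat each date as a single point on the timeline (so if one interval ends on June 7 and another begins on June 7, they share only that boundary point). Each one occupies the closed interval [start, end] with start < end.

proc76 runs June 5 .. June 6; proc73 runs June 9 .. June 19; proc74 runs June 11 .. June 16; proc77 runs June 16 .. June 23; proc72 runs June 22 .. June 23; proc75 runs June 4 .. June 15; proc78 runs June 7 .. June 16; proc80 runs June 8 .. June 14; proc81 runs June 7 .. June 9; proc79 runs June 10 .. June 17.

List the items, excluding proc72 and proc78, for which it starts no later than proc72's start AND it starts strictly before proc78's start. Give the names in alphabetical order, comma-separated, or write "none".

proc75, proc76

Conditions: its start is no later than proc72's start (X.start <= June 22) AND its start is strictly before proc78's start (X.start < June 7).
proc73: start June 9 <= June 22? ✓; start June 9 < June 7? ✗ → no.
proc74: start June 11 <= June 22? ✓; start June 11 < June 7? ✗ → no.
proc75: start June 4 <= June 22? ✓; start June 4 < June 7? ✓ → yes.
proc76: start June 5 <= June 22? ✓; start June 5 < June 7? ✓ → yes.
proc77: start June 16 <= June 22? ✓; start June 16 < June 7? ✗ → no.
proc79: start June 10 <= June 22? ✓; start June 10 < June 7? ✗ → no.
proc80: start June 8 <= June 22? ✓; start June 8 < June 7? ✗ → no.
proc81: start June 7 <= June 22? ✓; start June 7 < June 7? ✗ → no.
Result: proc75, proc76.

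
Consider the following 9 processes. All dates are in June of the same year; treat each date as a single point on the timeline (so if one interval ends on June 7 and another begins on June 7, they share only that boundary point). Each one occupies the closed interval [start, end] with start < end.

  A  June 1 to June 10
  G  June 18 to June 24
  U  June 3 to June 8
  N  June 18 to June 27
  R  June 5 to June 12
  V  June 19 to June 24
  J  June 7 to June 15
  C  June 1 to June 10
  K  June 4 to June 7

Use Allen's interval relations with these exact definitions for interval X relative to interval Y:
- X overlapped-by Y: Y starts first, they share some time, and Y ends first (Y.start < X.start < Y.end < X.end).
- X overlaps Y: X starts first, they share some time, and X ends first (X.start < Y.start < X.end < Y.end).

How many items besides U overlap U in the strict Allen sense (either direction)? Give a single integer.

2

Target U = [June 3, June 8].
A [June 1, June 10] → contains → no.
C [June 1, June 10] → contains → no.
G [June 18, June 24] → after → no.
J [June 7, June 15] → overlapped-by → counts.
K [June 4, June 7] → during → no.
N [June 18, June 27] → after → no.
R [June 5, June 12] → overlapped-by → counts.
V [June 19, June 24] → after → no.
Total: 2.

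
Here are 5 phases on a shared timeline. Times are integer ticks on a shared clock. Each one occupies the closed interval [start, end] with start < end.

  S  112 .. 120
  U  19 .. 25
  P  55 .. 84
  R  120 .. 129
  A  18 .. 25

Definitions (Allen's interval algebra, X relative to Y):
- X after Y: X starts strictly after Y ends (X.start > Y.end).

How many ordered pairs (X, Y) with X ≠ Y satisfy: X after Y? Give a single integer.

Checking all 20 ordered pairs for relation 'after'; matching pairs in alphabetical order:
(P, A): P after A ✓
(P, U): P after U ✓
(R, A): R after A ✓
(R, P): R after P ✓
(R, U): R after U ✓
(S, A): S after A ✓
(S, P): S after P ✓
(S, U): S after U ✓
Count: 8.

8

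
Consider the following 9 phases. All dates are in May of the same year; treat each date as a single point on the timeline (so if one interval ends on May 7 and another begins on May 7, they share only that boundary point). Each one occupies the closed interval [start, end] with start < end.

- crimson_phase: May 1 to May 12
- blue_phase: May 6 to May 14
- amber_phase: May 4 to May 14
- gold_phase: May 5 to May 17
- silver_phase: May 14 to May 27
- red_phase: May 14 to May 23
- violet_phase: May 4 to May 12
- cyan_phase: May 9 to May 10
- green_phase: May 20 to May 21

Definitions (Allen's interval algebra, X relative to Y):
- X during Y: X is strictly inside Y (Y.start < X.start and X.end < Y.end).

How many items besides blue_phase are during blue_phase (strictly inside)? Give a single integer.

1

Target blue_phase = [May 6, May 14].
amber_phase [May 4, May 14] → finished-by → no.
crimson_phase [May 1, May 12] → overlaps → no.
cyan_phase [May 9, May 10] → during → counts.
gold_phase [May 5, May 17] → contains → no.
green_phase [May 20, May 21] → after → no.
red_phase [May 14, May 23] → met-by → no.
silver_phase [May 14, May 27] → met-by → no.
violet_phase [May 4, May 12] → overlaps → no.
Total: 1.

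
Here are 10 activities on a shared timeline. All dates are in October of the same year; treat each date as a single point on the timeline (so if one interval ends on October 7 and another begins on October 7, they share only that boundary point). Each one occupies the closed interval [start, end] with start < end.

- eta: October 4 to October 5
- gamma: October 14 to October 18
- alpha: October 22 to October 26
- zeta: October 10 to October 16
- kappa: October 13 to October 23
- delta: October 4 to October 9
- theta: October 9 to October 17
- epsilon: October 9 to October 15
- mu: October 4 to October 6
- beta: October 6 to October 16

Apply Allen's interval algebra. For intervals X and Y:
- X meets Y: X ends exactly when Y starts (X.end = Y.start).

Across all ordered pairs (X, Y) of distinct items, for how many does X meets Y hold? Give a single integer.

3

Checking all 90 ordered pairs for relation 'meets'; matching pairs in alphabetical order:
(delta, epsilon): delta meets epsilon ✓
(delta, theta): delta meets theta ✓
(mu, beta): mu meets beta ✓
Count: 3.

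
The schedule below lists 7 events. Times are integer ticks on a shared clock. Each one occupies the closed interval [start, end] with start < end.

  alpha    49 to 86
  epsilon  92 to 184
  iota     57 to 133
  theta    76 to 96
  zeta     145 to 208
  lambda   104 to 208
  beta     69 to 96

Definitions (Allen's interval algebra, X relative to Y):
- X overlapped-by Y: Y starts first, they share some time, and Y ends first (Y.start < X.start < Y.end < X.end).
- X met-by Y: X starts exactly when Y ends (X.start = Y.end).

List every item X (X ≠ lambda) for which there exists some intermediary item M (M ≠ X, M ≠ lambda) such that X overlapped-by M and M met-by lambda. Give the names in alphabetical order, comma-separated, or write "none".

none

Target lambda = [104, 208].
Intermediaries M with M met-by lambda: none.
Union: none.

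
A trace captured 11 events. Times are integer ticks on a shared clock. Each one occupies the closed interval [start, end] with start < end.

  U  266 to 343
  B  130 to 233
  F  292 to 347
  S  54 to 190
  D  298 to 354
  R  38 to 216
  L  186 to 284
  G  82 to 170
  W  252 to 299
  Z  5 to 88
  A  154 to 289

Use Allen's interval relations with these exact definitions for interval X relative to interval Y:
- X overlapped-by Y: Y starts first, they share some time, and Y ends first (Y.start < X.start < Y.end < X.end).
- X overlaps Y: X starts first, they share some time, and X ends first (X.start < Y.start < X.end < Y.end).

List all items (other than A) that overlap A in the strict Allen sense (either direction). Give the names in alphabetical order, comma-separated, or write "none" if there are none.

Target A = [154, 289].
B [130, 233] → overlaps → yes.
D [298, 354] → after → no.
F [292, 347] → after → no.
G [82, 170] → overlaps → yes.
L [186, 284] → during → no.
R [38, 216] → overlaps → yes.
S [54, 190] → overlaps → yes.
U [266, 343] → overlapped-by → yes.
W [252, 299] → overlapped-by → yes.
Z [5, 88] → before → no.
Result: B, G, R, S, U, W.

B, G, R, S, U, W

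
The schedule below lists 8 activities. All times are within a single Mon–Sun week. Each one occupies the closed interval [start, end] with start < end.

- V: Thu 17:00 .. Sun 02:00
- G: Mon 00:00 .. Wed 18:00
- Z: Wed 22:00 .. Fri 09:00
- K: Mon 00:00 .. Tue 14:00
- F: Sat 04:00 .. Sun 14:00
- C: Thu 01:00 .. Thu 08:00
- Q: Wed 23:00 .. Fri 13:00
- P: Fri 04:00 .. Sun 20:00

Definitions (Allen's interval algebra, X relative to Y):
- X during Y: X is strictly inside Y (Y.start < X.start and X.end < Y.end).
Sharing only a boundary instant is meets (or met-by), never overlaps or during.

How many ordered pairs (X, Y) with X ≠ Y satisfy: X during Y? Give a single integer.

3

Checking all 56 ordered pairs for relation 'during'; matching pairs in alphabetical order:
(C, Q): C during Q ✓
(C, Z): C during Z ✓
(F, P): F during P ✓
Count: 3.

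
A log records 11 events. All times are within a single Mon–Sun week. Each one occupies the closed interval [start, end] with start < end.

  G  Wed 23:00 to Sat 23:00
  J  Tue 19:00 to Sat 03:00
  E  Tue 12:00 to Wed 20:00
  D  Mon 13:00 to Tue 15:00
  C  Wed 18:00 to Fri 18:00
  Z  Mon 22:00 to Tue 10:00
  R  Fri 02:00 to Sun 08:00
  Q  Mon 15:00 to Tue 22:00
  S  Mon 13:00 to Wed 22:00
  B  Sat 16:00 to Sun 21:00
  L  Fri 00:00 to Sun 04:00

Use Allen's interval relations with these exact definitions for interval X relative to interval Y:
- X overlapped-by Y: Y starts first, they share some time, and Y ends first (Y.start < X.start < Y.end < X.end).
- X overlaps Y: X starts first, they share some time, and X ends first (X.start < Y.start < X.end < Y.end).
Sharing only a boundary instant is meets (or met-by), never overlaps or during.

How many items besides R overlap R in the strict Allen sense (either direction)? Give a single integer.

5

Target R = [Fri 02:00, Sun 08:00].
B [Sat 16:00, Sun 21:00] → overlapped-by → counts.
C [Wed 18:00, Fri 18:00] → overlaps → counts.
D [Mon 13:00, Tue 15:00] → before → no.
E [Tue 12:00, Wed 20:00] → before → no.
G [Wed 23:00, Sat 23:00] → overlaps → counts.
J [Tue 19:00, Sat 03:00] → overlaps → counts.
L [Fri 00:00, Sun 04:00] → overlaps → counts.
Q [Mon 15:00, Tue 22:00] → before → no.
S [Mon 13:00, Wed 22:00] → before → no.
Z [Mon 22:00, Tue 10:00] → before → no.
Total: 5.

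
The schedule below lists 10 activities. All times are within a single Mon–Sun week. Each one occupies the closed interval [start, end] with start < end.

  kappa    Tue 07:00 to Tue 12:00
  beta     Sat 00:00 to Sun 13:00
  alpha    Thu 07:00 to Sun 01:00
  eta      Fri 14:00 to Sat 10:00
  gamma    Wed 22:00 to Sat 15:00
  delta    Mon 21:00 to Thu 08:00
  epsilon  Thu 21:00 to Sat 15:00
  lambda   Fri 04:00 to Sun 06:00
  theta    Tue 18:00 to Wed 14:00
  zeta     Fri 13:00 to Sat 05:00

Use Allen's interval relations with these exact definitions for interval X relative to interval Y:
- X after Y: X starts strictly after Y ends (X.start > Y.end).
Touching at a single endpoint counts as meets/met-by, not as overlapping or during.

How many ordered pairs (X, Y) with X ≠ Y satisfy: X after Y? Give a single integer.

Checking all 90 ordered pairs for relation 'after'; matching pairs in alphabetical order:
(alpha, kappa): alpha after kappa ✓
(alpha, theta): alpha after theta ✓
(beta, delta): beta after delta ✓
(beta, kappa): beta after kappa ✓
(beta, theta): beta after theta ✓
(epsilon, delta): epsilon after delta ✓
(epsilon, kappa): epsilon after kappa ✓
(epsilon, theta): epsilon after theta ✓
(eta, delta): eta after delta ✓
(eta, kappa): eta after kappa ✓
(eta, theta): eta after theta ✓
(gamma, kappa): gamma after kappa ✓
(gamma, theta): gamma after theta ✓
(lambda, delta): lambda after delta ✓
(lambda, kappa): lambda after kappa ✓
(lambda, theta): lambda after theta ✓
(theta, kappa): theta after kappa ✓
(zeta, delta): zeta after delta ✓
(zeta, kappa): zeta after kappa ✓
(zeta, theta): zeta after theta ✓
Count: 20.

20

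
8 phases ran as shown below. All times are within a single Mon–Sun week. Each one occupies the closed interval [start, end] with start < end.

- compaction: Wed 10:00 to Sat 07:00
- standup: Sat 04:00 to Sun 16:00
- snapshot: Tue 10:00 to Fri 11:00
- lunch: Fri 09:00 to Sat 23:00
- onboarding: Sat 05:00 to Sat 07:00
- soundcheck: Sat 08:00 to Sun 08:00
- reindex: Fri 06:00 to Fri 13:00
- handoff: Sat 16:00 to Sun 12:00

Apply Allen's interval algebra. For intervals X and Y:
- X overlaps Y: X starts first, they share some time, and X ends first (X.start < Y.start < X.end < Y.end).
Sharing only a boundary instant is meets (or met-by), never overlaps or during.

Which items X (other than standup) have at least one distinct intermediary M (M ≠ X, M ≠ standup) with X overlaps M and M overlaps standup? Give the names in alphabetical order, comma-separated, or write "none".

Target standup = [Sat 04:00, Sun 16:00].
Intermediaries M with M overlaps standup: compaction, lunch.
Via compaction — items with X overlaps compaction: snapshot.
Via lunch — items with X overlaps lunch: compaction, reindex, snapshot.
Union: compaction, reindex, snapshot.

compaction, reindex, snapshot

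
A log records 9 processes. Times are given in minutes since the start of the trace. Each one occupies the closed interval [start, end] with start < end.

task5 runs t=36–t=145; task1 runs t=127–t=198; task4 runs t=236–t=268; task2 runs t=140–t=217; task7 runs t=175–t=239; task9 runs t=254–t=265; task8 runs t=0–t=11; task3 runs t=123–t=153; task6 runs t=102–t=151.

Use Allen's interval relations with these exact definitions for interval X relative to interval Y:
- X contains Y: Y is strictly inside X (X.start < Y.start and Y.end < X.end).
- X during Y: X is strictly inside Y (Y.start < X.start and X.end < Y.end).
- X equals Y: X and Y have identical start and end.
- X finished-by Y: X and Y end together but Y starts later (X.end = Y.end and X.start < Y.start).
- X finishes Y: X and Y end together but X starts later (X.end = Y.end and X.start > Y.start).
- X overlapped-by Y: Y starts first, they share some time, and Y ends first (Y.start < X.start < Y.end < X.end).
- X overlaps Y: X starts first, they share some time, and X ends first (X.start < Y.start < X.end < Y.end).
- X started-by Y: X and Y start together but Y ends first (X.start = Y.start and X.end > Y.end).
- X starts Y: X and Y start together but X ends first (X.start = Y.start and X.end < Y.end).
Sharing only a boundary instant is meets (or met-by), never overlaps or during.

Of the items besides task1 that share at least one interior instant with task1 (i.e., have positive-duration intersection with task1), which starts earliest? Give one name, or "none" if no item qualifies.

Target task1 = [t=127, t=198].
task2 [t=140, t=217] → overlapped-by → candidate.
task3 [t=123, t=153] → overlaps → candidate.
task4 [t=236, t=268] → after → excluded.
task5 [t=36, t=145] → overlaps → candidate.
task6 [t=102, t=151] → overlaps → candidate.
task7 [t=175, t=239] → overlapped-by → candidate.
task8 [t=0, t=11] → before → excluded.
task9 [t=254, t=265] → after → excluded.
Among candidates, earliest start is t=36 → task5.

task5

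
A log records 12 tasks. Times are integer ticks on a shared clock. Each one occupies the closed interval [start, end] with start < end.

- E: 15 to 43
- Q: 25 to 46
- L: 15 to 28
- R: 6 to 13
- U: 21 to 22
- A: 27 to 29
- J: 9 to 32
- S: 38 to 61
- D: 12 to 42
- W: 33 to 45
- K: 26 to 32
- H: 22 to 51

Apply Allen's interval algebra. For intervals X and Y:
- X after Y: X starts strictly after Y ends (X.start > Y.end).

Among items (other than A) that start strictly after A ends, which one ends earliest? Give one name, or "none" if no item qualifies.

W

Target A = [27, 29].
D [12, 42] → contains → excluded.
E [15, 43] → contains → excluded.
H [22, 51] → contains → excluded.
J [9, 32] → contains → excluded.
K [26, 32] → contains → excluded.
L [15, 28] → overlaps → excluded.
Q [25, 46] → contains → excluded.
R [6, 13] → before → excluded.
S [38, 61] → after → candidate.
U [21, 22] → before → excluded.
W [33, 45] → after → candidate.
Among candidates, earliest end is 45 → W.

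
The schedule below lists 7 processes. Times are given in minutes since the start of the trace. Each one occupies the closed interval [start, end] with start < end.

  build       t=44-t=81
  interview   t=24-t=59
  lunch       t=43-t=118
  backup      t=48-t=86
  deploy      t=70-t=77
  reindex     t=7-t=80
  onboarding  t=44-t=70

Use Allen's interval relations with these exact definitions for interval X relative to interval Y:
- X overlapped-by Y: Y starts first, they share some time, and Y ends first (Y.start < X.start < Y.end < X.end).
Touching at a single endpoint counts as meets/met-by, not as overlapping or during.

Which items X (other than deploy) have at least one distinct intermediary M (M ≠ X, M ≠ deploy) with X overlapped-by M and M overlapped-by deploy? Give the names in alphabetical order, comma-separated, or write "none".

Target deploy = [t=70, t=77].
Intermediaries M with M overlapped-by deploy: none.
Union: none.

none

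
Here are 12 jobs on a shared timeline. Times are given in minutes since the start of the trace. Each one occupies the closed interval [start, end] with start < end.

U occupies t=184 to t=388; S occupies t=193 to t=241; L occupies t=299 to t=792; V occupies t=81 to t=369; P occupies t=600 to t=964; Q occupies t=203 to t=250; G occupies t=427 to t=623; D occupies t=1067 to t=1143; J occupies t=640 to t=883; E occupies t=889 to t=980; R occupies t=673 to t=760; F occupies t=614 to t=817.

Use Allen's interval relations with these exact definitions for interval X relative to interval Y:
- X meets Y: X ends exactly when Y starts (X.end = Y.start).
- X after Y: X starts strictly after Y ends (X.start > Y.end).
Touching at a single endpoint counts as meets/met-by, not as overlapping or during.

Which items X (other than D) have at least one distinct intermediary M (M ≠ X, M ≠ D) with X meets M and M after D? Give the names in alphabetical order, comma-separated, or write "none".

none

Target D = [t=1067, t=1143].
Intermediaries M with M after D: none.
Union: none.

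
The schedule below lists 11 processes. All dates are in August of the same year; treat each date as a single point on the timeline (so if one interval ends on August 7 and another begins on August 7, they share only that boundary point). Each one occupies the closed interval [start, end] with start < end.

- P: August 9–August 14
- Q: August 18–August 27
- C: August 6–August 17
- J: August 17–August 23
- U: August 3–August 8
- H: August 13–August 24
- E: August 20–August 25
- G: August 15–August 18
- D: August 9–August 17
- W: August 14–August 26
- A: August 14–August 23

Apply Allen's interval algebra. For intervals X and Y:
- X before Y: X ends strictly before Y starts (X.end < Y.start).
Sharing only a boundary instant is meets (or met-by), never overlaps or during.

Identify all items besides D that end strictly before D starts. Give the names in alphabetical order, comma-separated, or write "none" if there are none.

Target D = [August 9, August 17].
A [August 14, August 23] → overlapped-by → no.
C [August 6, August 17] → finished-by → no.
E [August 20, August 25] → after → no.
G [August 15, August 18] → overlapped-by → no.
H [August 13, August 24] → overlapped-by → no.
J [August 17, August 23] → met-by → no.
P [August 9, August 14] → starts → no.
Q [August 18, August 27] → after → no.
U [August 3, August 8] → before → yes.
W [August 14, August 26] → overlapped-by → no.
Result: U.

U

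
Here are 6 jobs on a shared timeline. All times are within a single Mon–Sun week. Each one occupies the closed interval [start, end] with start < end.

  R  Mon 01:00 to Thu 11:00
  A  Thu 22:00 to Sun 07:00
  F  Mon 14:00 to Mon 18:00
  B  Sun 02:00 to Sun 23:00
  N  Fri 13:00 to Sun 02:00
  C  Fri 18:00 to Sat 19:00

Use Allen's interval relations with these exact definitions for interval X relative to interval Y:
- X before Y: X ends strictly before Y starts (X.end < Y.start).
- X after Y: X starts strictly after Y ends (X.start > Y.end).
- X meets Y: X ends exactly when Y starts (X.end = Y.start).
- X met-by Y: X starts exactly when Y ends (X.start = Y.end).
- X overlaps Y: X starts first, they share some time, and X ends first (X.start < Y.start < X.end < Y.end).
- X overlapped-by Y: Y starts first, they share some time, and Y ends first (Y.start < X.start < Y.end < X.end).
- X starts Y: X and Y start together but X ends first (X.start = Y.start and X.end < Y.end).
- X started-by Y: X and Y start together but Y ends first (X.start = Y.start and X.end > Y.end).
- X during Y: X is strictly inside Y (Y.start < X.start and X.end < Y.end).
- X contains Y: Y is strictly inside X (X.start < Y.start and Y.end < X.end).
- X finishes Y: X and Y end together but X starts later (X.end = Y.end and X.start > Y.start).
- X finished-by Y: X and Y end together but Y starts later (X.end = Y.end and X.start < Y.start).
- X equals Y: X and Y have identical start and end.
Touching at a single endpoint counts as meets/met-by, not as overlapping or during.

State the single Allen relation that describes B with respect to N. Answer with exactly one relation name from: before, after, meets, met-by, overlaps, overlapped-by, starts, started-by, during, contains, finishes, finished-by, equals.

met-by

B = [Sun 02:00, Sun 23:00]; N = [Fri 13:00, Sun 02:00].
Compare endpoints: B.start > N.start, B.start = N.end, B.end > N.start, B.end > N.end.
That pattern is 'met-by'.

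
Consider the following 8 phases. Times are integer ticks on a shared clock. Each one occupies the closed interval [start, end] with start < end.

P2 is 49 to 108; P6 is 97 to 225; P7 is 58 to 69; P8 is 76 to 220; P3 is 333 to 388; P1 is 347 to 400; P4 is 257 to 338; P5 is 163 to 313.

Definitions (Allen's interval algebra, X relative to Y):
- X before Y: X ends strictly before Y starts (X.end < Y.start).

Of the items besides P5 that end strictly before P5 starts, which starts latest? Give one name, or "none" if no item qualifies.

Target P5 = [163, 313].
P1 [347, 400] → after → excluded.
P2 [49, 108] → before → candidate.
P3 [333, 388] → after → excluded.
P4 [257, 338] → overlapped-by → excluded.
P6 [97, 225] → overlaps → excluded.
P7 [58, 69] → before → candidate.
P8 [76, 220] → overlaps → excluded.
Among candidates, latest start is 58 → P7.

P7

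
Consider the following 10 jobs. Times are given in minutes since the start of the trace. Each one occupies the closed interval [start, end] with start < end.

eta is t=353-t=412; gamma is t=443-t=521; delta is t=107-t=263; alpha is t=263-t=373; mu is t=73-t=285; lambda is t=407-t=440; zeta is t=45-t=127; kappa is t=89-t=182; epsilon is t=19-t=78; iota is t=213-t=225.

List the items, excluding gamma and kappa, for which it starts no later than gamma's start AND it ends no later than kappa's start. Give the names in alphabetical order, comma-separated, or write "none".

Conditions: its start is no later than gamma's start (X.start <= t=443) AND its end is no later than kappa's start (X.end <= t=89).
alpha: start t=263 <= t=443? ✓; end t=373 <= t=89? ✗ → no.
delta: start t=107 <= t=443? ✓; end t=263 <= t=89? ✗ → no.
epsilon: start t=19 <= t=443? ✓; end t=78 <= t=89? ✓ → yes.
eta: start t=353 <= t=443? ✓; end t=412 <= t=89? ✗ → no.
iota: start t=213 <= t=443? ✓; end t=225 <= t=89? ✗ → no.
lambda: start t=407 <= t=443? ✓; end t=440 <= t=89? ✗ → no.
mu: start t=73 <= t=443? ✓; end t=285 <= t=89? ✗ → no.
zeta: start t=45 <= t=443? ✓; end t=127 <= t=89? ✗ → no.
Result: epsilon.

epsilon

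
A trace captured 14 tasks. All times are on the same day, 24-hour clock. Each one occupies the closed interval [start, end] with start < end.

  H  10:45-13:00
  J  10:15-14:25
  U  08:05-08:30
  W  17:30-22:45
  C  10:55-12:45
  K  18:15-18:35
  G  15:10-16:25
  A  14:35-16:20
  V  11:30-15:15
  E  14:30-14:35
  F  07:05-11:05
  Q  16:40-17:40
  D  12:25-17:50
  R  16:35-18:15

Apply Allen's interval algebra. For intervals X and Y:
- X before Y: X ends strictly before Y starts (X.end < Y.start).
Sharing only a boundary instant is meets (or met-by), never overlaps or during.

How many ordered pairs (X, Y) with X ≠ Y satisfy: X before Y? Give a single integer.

Checking all 182 ordered pairs for relation 'before'; matching pairs in alphabetical order:
(A, K): A before K ✓
(A, Q): A before Q ✓
(A, R): A before R ✓
(A, W): A before W ✓
(C, A): C before A ✓
(C, E): C before E ✓
(C, G): C before G ✓
(C, K): C before K ✓
(C, Q): C before Q ✓
(C, R): C before R ✓
(C, W): C before W ✓
(D, K): D before K ✓
(E, G): E before G ✓
(E, K): E before K ✓
(E, Q): E before Q ✓
(E, R): E before R ✓
(E, W): E before W ✓
(F, A): F before A ✓
(F, D): F before D ✓
(F, E): F before E ✓
(F, G): F before G ✓
(F, K): F before K ✓
(F, Q): F before Q ✓
(F, R): F before R ✓
... plus 37 further pairs not listed.
Count: 61.

61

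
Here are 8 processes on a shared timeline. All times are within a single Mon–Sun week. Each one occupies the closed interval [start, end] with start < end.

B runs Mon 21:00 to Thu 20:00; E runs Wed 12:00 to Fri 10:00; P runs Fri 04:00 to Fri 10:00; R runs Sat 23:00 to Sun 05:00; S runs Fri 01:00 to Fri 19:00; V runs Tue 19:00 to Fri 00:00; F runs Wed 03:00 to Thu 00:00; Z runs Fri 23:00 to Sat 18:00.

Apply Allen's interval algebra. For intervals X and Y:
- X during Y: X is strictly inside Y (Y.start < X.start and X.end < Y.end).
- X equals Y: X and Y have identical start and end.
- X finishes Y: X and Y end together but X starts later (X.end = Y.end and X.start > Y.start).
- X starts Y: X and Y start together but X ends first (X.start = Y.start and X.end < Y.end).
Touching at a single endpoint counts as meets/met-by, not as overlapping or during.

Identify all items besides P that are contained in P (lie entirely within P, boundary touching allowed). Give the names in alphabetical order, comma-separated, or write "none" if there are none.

Target P = [Fri 04:00, Fri 10:00].
B [Mon 21:00, Thu 20:00] → before → no.
E [Wed 12:00, Fri 10:00] → finished-by → no.
F [Wed 03:00, Thu 00:00] → before → no.
R [Sat 23:00, Sun 05:00] → after → no.
S [Fri 01:00, Fri 19:00] → contains → no.
V [Tue 19:00, Fri 00:00] → before → no.
Z [Fri 23:00, Sat 18:00] → after → no.
Result: none.

none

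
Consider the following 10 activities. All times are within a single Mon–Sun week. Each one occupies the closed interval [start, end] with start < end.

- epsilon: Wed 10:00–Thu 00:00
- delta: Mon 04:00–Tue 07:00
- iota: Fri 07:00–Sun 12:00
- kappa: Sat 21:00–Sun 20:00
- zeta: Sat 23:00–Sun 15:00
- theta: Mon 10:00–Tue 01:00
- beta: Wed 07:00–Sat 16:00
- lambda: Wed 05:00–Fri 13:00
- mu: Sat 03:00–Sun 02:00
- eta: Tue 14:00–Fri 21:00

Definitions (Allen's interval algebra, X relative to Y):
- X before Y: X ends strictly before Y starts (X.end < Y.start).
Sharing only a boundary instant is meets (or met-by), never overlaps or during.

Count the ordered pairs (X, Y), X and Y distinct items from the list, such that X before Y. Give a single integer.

28

Checking all 90 ordered pairs for relation 'before'; matching pairs in alphabetical order:
(beta, kappa): beta before kappa ✓
(beta, zeta): beta before zeta ✓
(delta, beta): delta before beta ✓
(delta, epsilon): delta before epsilon ✓
(delta, eta): delta before eta ✓
(delta, iota): delta before iota ✓
(delta, kappa): delta before kappa ✓
(delta, lambda): delta before lambda ✓
(delta, mu): delta before mu ✓
(delta, zeta): delta before zeta ✓
(epsilon, iota): epsilon before iota ✓
(epsilon, kappa): epsilon before kappa ✓
(epsilon, mu): epsilon before mu ✓
(epsilon, zeta): epsilon before zeta ✓
(eta, kappa): eta before kappa ✓
(eta, mu): eta before mu ✓
(eta, zeta): eta before zeta ✓
(lambda, kappa): lambda before kappa ✓
(lambda, mu): lambda before mu ✓
(lambda, zeta): lambda before zeta ✓
(theta, beta): theta before beta ✓
(theta, epsilon): theta before epsilon ✓
(theta, eta): theta before eta ✓
(theta, iota): theta before iota ✓
... plus 4 further pairs not listed.
Count: 28.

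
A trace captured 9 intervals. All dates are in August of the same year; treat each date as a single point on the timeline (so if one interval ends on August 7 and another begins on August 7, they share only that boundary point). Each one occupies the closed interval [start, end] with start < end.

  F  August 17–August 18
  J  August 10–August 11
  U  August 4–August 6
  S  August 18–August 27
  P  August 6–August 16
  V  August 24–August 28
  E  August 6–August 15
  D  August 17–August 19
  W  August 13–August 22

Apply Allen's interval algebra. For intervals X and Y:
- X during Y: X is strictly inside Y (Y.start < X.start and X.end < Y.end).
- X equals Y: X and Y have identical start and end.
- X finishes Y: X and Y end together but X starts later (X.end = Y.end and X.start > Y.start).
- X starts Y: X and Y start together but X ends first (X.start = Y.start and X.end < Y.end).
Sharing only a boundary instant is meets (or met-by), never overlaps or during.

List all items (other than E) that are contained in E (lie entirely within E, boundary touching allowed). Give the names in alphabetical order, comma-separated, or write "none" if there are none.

J

Target E = [August 6, August 15].
D [August 17, August 19] → after → no.
F [August 17, August 18] → after → no.
J [August 10, August 11] → during → yes.
P [August 6, August 16] → started-by → no.
S [August 18, August 27] → after → no.
U [August 4, August 6] → meets → no.
V [August 24, August 28] → after → no.
W [August 13, August 22] → overlapped-by → no.
Result: J.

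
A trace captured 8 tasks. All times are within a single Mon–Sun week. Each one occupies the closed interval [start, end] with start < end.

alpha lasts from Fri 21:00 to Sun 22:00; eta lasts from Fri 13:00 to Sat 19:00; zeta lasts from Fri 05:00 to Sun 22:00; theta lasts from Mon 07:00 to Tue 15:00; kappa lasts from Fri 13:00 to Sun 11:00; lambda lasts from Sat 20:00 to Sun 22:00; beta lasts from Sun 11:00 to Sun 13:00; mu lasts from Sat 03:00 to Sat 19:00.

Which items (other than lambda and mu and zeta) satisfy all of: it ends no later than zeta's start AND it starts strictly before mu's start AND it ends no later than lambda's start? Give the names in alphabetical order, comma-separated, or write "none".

theta

Conditions: its end is no later than zeta's start (X.end <= Fri 05:00) AND its start is strictly before mu's start (X.start < Sat 03:00) AND its end is no later than lambda's start (X.end <= Sat 20:00).
alpha: end Sun 22:00 <= Fri 05:00? ✗; start Fri 21:00 < Sat 03:00? ✓; end Sun 22:00 <= Sat 20:00? ✗ → no.
beta: end Sun 13:00 <= Fri 05:00? ✗; start Sun 11:00 < Sat 03:00? ✗; end Sun 13:00 <= Sat 20:00? ✗ → no.
eta: end Sat 19:00 <= Fri 05:00? ✗; start Fri 13:00 < Sat 03:00? ✓; end Sat 19:00 <= Sat 20:00? ✓ → no.
kappa: end Sun 11:00 <= Fri 05:00? ✗; start Fri 13:00 < Sat 03:00? ✓; end Sun 11:00 <= Sat 20:00? ✗ → no.
theta: end Tue 15:00 <= Fri 05:00? ✓; start Mon 07:00 < Sat 03:00? ✓; end Tue 15:00 <= Sat 20:00? ✓ → yes.
Result: theta.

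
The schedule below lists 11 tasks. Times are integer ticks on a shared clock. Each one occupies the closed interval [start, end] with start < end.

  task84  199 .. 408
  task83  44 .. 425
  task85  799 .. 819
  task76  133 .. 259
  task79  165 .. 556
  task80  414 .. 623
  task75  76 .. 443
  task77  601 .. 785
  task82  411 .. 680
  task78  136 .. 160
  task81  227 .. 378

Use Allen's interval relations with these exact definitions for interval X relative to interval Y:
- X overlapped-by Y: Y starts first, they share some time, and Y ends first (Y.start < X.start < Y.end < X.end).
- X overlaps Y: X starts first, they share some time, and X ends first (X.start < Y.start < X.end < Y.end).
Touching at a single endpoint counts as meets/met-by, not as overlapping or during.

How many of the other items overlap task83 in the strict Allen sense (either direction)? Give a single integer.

Target task83 = [44, 425].
task75 [76, 443] → overlapped-by → counts.
task76 [133, 259] → during → no.
task77 [601, 785] → after → no.
task78 [136, 160] → during → no.
task79 [165, 556] → overlapped-by → counts.
task80 [414, 623] → overlapped-by → counts.
task81 [227, 378] → during → no.
task82 [411, 680] → overlapped-by → counts.
task84 [199, 408] → during → no.
task85 [799, 819] → after → no.
Total: 4.

4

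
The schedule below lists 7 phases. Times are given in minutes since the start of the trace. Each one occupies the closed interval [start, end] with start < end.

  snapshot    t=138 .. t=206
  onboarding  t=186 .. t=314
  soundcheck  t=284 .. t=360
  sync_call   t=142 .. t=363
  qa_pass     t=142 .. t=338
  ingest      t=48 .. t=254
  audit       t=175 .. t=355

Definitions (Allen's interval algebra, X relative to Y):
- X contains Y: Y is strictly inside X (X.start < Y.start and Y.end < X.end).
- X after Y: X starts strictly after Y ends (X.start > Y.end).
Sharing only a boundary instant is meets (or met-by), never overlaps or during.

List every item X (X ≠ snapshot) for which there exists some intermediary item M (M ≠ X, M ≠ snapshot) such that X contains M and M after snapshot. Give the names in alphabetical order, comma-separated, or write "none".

Target snapshot = [t=138, t=206].
Intermediaries M with M after snapshot: soundcheck.
Via soundcheck — items with X contains soundcheck: sync_call.
Union: sync_call.

sync_call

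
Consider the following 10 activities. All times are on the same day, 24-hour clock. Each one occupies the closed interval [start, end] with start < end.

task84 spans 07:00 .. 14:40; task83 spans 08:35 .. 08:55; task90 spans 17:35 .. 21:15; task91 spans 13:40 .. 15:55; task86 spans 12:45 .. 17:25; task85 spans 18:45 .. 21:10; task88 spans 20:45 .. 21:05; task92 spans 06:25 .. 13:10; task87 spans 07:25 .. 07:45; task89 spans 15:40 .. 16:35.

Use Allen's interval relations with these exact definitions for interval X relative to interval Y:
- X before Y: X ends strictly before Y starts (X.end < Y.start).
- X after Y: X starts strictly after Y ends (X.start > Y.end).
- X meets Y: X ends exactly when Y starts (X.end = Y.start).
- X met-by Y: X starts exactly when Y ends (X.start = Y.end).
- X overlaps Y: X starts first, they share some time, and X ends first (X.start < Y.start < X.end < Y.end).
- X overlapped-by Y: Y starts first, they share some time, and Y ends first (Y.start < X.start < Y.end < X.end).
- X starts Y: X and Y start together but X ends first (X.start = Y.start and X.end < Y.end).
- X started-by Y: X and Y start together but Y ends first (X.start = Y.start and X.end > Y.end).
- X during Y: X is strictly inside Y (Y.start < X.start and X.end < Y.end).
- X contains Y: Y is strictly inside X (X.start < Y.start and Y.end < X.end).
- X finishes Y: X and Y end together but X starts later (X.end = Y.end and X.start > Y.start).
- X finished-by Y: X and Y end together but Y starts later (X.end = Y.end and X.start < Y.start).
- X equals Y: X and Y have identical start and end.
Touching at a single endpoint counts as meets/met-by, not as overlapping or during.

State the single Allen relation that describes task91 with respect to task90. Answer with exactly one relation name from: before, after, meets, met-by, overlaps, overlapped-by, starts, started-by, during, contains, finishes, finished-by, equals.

before

task91 = [13:40, 15:55]; task90 = [17:35, 21:15].
Compare endpoints: task91.start < task90.start, task91.start < task90.end, task91.end < task90.start, task91.end < task90.end.
That pattern is 'before'.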